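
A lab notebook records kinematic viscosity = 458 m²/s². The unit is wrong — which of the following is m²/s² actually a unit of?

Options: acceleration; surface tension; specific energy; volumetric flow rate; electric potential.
specific energy

kinematic viscosity should have units dimensionally equivalent to m^2 / s (e.g. m²/s).
The given unit 'm²/s²' reduces to m^2 / s^2. Of the listed options, that is the dimensionality of specific energy.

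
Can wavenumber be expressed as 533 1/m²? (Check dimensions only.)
No

wavenumber has SI base units: 1 / m
1/m² does NOT reduce to 1 / m; a valid unit for wavenumber would be e.g. 1/m.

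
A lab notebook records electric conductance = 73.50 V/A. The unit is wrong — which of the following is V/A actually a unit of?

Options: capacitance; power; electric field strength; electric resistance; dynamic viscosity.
electric resistance

electric conductance should have units dimensionally equivalent to A^2 * s^3 / (kg * m^2) (e.g. S).
The given unit 'V/A' reduces to kg * m^2 / (A^2 * s^3). Of the listed options, that is the dimensionality of electric resistance.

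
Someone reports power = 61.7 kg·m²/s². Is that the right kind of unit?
No

power has SI base units: kg * m^2 / s^3
kg·m²/s² does NOT reduce to kg * m^2 / s^3; a valid unit for power would be e.g. W.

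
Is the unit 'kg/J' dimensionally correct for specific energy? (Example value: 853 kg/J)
No

specific energy has SI base units: m^2 / s^2
kg/J does NOT reduce to m^2 / s^2; a valid unit for specific energy would be e.g. J/kg.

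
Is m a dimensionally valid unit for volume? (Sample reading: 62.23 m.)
No

volume has SI base units: m^3
m does NOT reduce to m^3; a valid unit for volume would be e.g. m³.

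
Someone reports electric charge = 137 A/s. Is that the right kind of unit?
No

electric charge has SI base units: A * s
A/s does NOT reduce to A * s; a valid unit for electric charge would be e.g. C.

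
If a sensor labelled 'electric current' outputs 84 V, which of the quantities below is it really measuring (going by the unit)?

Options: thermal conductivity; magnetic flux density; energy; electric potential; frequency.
electric potential

electric current should have units dimensionally equivalent to A (e.g. A).
The given unit 'V' reduces to kg * m^2 / (A * s^3). Of the listed options, that is the dimensionality of electric potential.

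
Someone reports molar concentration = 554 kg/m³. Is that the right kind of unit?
No

molar concentration has SI base units: mol / m^3
kg/m³ does NOT reduce to mol / m^3; a valid unit for molar concentration would be e.g. mol/m³.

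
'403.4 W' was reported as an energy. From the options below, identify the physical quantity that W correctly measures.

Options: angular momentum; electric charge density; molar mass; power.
power

energy should have units dimensionally equivalent to kg * m^2 / s^2 (e.g. J).
The given unit 'W' reduces to kg * m^2 / s^3. Of the listed options, that is the dimensionality of power.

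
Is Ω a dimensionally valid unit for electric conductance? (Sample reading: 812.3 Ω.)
No

electric conductance has SI base units: A^2 * s^3 / (kg * m^2)
Ω does NOT reduce to A^2 * s^3 / (kg * m^2); a valid unit for electric conductance would be e.g. S.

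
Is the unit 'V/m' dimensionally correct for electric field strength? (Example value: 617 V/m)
Yes

electric field strength has SI base units: kg * m / (A * s^3)
V/m reduces to the same SI base units, so it is a valid unit for electric field strength.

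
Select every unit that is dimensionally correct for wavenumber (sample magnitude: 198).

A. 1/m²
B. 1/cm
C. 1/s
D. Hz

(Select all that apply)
B

wavenumber has SI base units: 1 / m

Checking each option against 1 / m:
  A. 1/m²: ✗ does not match
  B. 1/cm: ✓ matches
  C. 1/s: ✗ does not match
  D. Hz: ✗ does not match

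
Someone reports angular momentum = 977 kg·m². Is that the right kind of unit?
No

angular momentum has SI base units: kg * m^2 / s
kg·m² does NOT reduce to kg * m^2 / s; a valid unit for angular momentum would be e.g. kg·m²/s.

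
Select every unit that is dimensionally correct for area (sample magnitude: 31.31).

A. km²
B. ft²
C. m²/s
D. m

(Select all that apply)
A, B

area has SI base units: m^2

Checking each option against m^2:
  A. km²: ✓ matches
  B. ft²: ✓ matches
  C. m²/s: ✗ does not match
  D. m: ✗ does not match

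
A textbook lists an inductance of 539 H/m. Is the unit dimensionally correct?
No

inductance has SI base units: kg * m^2 / (A^2 * s^2)
H/m does NOT reduce to kg * m^2 / (A^2 * s^2); a valid unit for inductance would be e.g. H.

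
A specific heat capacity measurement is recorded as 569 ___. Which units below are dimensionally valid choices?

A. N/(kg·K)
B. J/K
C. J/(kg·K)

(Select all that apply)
C

specific heat capacity has SI base units: m^2 / (s^2 * K)

Checking each option against m^2 / (s^2 * K):
  A. N/(kg·K): ✗ does not match
  B. J/K: ✗ does not match
  C. J/(kg·K): ✓ matches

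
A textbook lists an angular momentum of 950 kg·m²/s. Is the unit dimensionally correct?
Yes

angular momentum has SI base units: kg * m^2 / s
kg·m²/s reduces to the same SI base units, so it is a valid unit for angular momentum.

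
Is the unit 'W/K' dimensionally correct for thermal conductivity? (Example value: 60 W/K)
No

thermal conductivity has SI base units: kg * m / (s^3 * K)
W/K does NOT reduce to kg * m / (s^3 * K); a valid unit for thermal conductivity would be e.g. W/(m·K).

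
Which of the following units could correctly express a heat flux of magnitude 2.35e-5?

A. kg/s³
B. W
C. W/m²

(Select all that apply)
A, C

heat flux has SI base units: kg / s^3

Checking each option against kg / s^3:
  A. kg/s³: ✓ matches
  B. W: ✗ does not match
  C. W/m²: ✓ matches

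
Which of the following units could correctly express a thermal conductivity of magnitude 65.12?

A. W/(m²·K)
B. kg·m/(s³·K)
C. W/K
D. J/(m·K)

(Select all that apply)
B

thermal conductivity has SI base units: kg * m / (s^3 * K)

Checking each option against kg * m / (s^3 * K):
  A. W/(m²·K): ✗ does not match
  B. kg·m/(s³·K): ✓ matches
  C. W/K: ✗ does not match
  D. J/(m·K): ✗ does not match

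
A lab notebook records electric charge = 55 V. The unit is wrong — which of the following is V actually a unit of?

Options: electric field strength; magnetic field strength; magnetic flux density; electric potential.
electric potential

electric charge should have units dimensionally equivalent to A * s (e.g. C).
The given unit 'V' reduces to kg * m^2 / (A * s^3). Of the listed options, that is the dimensionality of electric potential.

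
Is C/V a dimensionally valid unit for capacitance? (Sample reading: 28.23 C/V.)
Yes

capacitance has SI base units: A^2 * s^4 / (kg * m^2)
C/V reduces to the same SI base units, so it is a valid unit for capacitance.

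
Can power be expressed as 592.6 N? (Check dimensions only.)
No

power has SI base units: kg * m^2 / s^3
N does NOT reduce to kg * m^2 / s^3; a valid unit for power would be e.g. W.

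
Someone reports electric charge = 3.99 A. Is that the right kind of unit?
No

electric charge has SI base units: A * s
A does NOT reduce to A * s; a valid unit for electric charge would be e.g. C.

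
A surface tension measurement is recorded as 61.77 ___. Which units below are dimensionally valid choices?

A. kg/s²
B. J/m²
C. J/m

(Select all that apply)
A, B

surface tension has SI base units: kg / s^2

Checking each option against kg / s^2:
  A. kg/s²: ✓ matches
  B. J/m²: ✓ matches
  C. J/m: ✗ does not match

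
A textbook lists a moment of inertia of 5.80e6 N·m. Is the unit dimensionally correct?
No

moment of inertia has SI base units: kg * m^2
N·m does NOT reduce to kg * m^2; a valid unit for moment of inertia would be e.g. kg·m².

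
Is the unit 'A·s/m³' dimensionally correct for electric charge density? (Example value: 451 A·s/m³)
Yes

electric charge density has SI base units: A * s / m^3
A·s/m³ reduces to the same SI base units, so it is a valid unit for electric charge density.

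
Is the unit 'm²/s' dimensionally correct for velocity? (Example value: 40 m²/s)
No

velocity has SI base units: m / s
m²/s does NOT reduce to m / s; a valid unit for velocity would be e.g. m/s.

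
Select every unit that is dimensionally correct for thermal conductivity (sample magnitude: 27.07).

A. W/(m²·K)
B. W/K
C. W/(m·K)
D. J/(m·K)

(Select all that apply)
C

thermal conductivity has SI base units: kg * m / (s^3 * K)

Checking each option against kg * m / (s^3 * K):
  A. W/(m²·K): ✗ does not match
  B. W/K: ✗ does not match
  C. W/(m·K): ✓ matches
  D. J/(m·K): ✗ does not match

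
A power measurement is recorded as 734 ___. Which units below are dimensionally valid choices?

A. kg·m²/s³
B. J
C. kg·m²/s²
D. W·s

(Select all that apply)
A

power has SI base units: kg * m^2 / s^3

Checking each option against kg * m^2 / s^3:
  A. kg·m²/s³: ✓ matches
  B. J: ✗ does not match
  C. kg·m²/s²: ✗ does not match
  D. W·s: ✗ does not match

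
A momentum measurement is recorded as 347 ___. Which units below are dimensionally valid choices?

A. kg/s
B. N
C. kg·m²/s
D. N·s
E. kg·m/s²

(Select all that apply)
D

momentum has SI base units: kg * m / s

Checking each option against kg * m / s:
  A. kg/s: ✗ does not match
  B. N: ✗ does not match
  C. kg·m²/s: ✗ does not match
  D. N·s: ✓ matches
  E. kg·m/s²: ✗ does not match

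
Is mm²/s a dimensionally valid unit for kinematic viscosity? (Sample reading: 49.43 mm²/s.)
Yes

kinematic viscosity has SI base units: m^2 / s
mm²/s reduces to the same SI base units, so it is a valid unit for kinematic viscosity.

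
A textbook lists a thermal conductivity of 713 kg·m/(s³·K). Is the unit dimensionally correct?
Yes

thermal conductivity has SI base units: kg * m / (s^3 * K)
kg·m/(s³·K) reduces to the same SI base units, so it is a valid unit for thermal conductivity.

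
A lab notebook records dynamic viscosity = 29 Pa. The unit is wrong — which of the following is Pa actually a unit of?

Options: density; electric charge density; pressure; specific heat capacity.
pressure

dynamic viscosity should have units dimensionally equivalent to kg / (m * s) (e.g. Pa·s).
The given unit 'Pa' reduces to kg / (m * s^2). Of the listed options, that is the dimensionality of pressure.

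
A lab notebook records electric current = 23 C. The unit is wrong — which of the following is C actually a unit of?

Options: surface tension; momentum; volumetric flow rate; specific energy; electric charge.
electric charge

electric current should have units dimensionally equivalent to A (e.g. A).
The given unit 'C' reduces to A * s. Of the listed options, that is the dimensionality of electric charge.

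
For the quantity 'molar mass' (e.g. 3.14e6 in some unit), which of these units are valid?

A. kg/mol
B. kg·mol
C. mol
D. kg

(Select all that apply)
A

molar mass has SI base units: kg / mol

Checking each option against kg / mol:
  A. kg/mol: ✓ matches
  B. kg·mol: ✗ does not match
  C. mol: ✗ does not match
  D. kg: ✗ does not match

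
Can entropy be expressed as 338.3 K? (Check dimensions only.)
No

entropy has SI base units: kg * m^2 / (s^2 * K)
K does NOT reduce to kg * m^2 / (s^2 * K); a valid unit for entropy would be e.g. J/K.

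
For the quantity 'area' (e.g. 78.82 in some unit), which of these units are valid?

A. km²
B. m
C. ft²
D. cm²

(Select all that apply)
A, C, D

area has SI base units: m^2

Checking each option against m^2:
  A. km²: ✓ matches
  B. m: ✗ does not match
  C. ft²: ✓ matches
  D. cm²: ✓ matches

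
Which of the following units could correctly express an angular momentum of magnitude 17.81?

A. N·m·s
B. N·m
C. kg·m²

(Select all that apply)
A

angular momentum has SI base units: kg * m^2 / s

Checking each option against kg * m^2 / s:
  A. N·m·s: ✓ matches
  B. N·m: ✗ does not match
  C. kg·m²: ✗ does not match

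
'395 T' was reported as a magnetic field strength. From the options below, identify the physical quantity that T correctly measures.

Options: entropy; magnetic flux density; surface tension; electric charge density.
magnetic flux density

magnetic field strength should have units dimensionally equivalent to A / m (e.g. A/m).
The given unit 'T' reduces to kg / (A * s^2). Of the listed options, that is the dimensionality of magnetic flux density.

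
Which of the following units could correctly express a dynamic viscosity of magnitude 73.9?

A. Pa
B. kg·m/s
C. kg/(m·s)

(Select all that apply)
C

dynamic viscosity has SI base units: kg / (m * s)

Checking each option against kg / (m * s):
  A. Pa: ✗ does not match
  B. kg·m/s: ✗ does not match
  C. kg/(m·s): ✓ matches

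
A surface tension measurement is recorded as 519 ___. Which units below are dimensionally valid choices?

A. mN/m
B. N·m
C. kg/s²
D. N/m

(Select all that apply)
A, C, D

surface tension has SI base units: kg / s^2

Checking each option against kg / s^2:
  A. mN/m: ✓ matches
  B. N·m: ✗ does not match
  C. kg/s²: ✓ matches
  D. N/m: ✓ matches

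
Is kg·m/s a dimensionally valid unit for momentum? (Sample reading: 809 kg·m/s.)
Yes

momentum has SI base units: kg * m / s
kg·m/s reduces to the same SI base units, so it is a valid unit for momentum.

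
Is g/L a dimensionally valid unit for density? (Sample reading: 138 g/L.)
Yes

density has SI base units: kg / m^3
g/L reduces to the same SI base units, so it is a valid unit for density.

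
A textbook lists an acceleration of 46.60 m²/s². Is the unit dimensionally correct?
No

acceleration has SI base units: m / s^2
m²/s² does NOT reduce to m / s^2; a valid unit for acceleration would be e.g. m/s².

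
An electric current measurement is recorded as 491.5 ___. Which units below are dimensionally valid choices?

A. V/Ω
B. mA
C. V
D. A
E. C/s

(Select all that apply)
A, B, D, E

electric current has SI base units: A

Checking each option against A:
  A. V/Ω: ✓ matches
  B. mA: ✓ matches
  C. V: ✗ does not match
  D. A: ✓ matches
  E. C/s: ✓ matches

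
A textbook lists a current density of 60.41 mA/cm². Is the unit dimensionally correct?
Yes

current density has SI base units: A / m^2
mA/cm² reduces to the same SI base units, so it is a valid unit for current density.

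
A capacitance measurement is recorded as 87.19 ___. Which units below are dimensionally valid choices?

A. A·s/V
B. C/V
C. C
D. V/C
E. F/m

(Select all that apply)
A, B

capacitance has SI base units: A^2 * s^4 / (kg * m^2)

Checking each option against A^2 * s^4 / (kg * m^2):
  A. A·s/V: ✓ matches
  B. C/V: ✓ matches
  C. C: ✗ does not match
  D. V/C: ✗ does not match
  E. F/m: ✗ does not match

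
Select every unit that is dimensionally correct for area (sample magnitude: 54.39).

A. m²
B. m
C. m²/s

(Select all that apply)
A

area has SI base units: m^2

Checking each option against m^2:
  A. m²: ✓ matches
  B. m: ✗ does not match
  C. m²/s: ✗ does not match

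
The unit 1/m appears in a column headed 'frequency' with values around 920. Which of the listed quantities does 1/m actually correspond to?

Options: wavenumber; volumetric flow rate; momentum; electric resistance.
wavenumber

frequency should have units dimensionally equivalent to 1 / s (e.g. Hz).
The given unit '1/m' reduces to 1 / m. Of the listed options, that is the dimensionality of wavenumber.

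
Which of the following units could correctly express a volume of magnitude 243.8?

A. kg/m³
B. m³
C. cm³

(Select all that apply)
B, C

volume has SI base units: m^3

Checking each option against m^3:
  A. kg/m³: ✗ does not match
  B. m³: ✓ matches
  C. cm³: ✓ matches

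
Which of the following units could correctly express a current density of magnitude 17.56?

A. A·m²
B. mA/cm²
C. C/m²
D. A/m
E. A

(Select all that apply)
B

current density has SI base units: A / m^2

Checking each option against A / m^2:
  A. A·m²: ✗ does not match
  B. mA/cm²: ✓ matches
  C. C/m²: ✗ does not match
  D. A/m: ✗ does not match
  E. A: ✗ does not match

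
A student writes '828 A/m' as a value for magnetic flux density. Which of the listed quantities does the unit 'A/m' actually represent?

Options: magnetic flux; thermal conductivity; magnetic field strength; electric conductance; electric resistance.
magnetic field strength

magnetic flux density should have units dimensionally equivalent to kg / (A * s^2) (e.g. T).
The given unit 'A/m' reduces to A / m. Of the listed options, that is the dimensionality of magnetic field strength.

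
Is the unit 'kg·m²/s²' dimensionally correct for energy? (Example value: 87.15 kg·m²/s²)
Yes

energy has SI base units: kg * m^2 / s^2
kg·m²/s² reduces to the same SI base units, so it is a valid unit for energy.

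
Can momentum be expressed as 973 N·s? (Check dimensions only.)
Yes

momentum has SI base units: kg * m / s
N·s reduces to the same SI base units, so it is a valid unit for momentum.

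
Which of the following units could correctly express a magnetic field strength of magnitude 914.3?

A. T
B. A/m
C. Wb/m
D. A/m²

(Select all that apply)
B

magnetic field strength has SI base units: A / m

Checking each option against A / m:
  A. T: ✗ does not match
  B. A/m: ✓ matches
  C. Wb/m: ✗ does not match
  D. A/m²: ✗ does not match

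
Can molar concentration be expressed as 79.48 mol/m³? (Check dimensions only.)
Yes

molar concentration has SI base units: mol / m^3
mol/m³ reduces to the same SI base units, so it is a valid unit for molar concentration.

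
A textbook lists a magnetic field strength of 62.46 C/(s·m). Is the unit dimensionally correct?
Yes

magnetic field strength has SI base units: A / m
C/(s·m) reduces to the same SI base units, so it is a valid unit for magnetic field strength.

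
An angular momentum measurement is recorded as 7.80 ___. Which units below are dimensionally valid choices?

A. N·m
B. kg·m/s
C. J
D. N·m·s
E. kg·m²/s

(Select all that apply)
D, E

angular momentum has SI base units: kg * m^2 / s

Checking each option against kg * m^2 / s:
  A. N·m: ✗ does not match
  B. kg·m/s: ✗ does not match
  C. J: ✗ does not match
  D. N·m·s: ✓ matches
  E. kg·m²/s: ✓ matches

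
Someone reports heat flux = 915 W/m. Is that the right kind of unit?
No

heat flux has SI base units: kg / s^3
W/m does NOT reduce to kg / s^3; a valid unit for heat flux would be e.g. W/m².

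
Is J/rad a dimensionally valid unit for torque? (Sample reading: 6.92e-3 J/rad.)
Yes

torque has SI base units: kg * m^2 / s^2
J/rad reduces to the same SI base units, so it is a valid unit for torque.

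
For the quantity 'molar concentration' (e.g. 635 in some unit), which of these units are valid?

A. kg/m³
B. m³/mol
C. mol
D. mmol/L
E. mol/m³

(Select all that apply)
D, E

molar concentration has SI base units: mol / m^3

Checking each option against mol / m^3:
  A. kg/m³: ✗ does not match
  B. m³/mol: ✗ does not match
  C. mol: ✗ does not match
  D. mmol/L: ✓ matches
  E. mol/m³: ✓ matches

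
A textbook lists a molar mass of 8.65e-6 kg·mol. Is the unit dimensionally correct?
No

molar mass has SI base units: kg / mol
kg·mol does NOT reduce to kg / mol; a valid unit for molar mass would be e.g. kg/mol.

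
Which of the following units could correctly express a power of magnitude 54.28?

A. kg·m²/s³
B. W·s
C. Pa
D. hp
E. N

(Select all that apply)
A, D

power has SI base units: kg * m^2 / s^3

Checking each option against kg * m^2 / s^3:
  A. kg·m²/s³: ✓ matches
  B. W·s: ✗ does not match
  C. Pa: ✗ does not match
  D. hp: ✓ matches
  E. N: ✗ does not match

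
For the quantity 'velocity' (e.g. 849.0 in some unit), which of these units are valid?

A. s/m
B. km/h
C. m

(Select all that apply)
B

velocity has SI base units: m / s

Checking each option against m / s:
  A. s/m: ✗ does not match
  B. km/h: ✓ matches
  C. m: ✗ does not match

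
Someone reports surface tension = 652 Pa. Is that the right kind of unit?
No

surface tension has SI base units: kg / s^2
Pa does NOT reduce to kg / s^2; a valid unit for surface tension would be e.g. N/m.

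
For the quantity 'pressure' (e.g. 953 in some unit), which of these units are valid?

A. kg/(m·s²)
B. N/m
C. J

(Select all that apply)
A

pressure has SI base units: kg / (m * s^2)

Checking each option against kg / (m * s^2):
  A. kg/(m·s²): ✓ matches
  B. N/m: ✗ does not match
  C. J: ✗ does not match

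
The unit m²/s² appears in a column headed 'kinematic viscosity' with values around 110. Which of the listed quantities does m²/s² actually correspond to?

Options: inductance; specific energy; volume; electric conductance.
specific energy

kinematic viscosity should have units dimensionally equivalent to m^2 / s (e.g. m²/s).
The given unit 'm²/s²' reduces to m^2 / s^2. Of the listed options, that is the dimensionality of specific energy.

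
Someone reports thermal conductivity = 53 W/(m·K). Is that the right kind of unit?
Yes

thermal conductivity has SI base units: kg * m / (s^3 * K)
W/(m·K) reduces to the same SI base units, so it is a valid unit for thermal conductivity.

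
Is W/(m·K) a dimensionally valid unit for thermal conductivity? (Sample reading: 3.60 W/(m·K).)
Yes

thermal conductivity has SI base units: kg * m / (s^3 * K)
W/(m·K) reduces to the same SI base units, so it is a valid unit for thermal conductivity.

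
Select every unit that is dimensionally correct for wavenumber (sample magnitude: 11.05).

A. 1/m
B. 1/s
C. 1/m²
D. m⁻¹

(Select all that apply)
A, D

wavenumber has SI base units: 1 / m

Checking each option against 1 / m:
  A. 1/m: ✓ matches
  B. 1/s: ✗ does not match
  C. 1/m²: ✗ does not match
  D. m⁻¹: ✓ matches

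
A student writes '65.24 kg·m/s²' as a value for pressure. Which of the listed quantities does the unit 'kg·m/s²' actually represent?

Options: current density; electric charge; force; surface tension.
force

pressure should have units dimensionally equivalent to kg / (m * s^2) (e.g. Pa).
The given unit 'kg·m/s²' reduces to kg * m / s^2. Of the listed options, that is the dimensionality of force.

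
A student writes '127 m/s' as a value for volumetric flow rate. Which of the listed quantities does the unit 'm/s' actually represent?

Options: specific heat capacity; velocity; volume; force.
velocity

volumetric flow rate should have units dimensionally equivalent to m^3 / s (e.g. m³/s).
The given unit 'm/s' reduces to m / s. Of the listed options, that is the dimensionality of velocity.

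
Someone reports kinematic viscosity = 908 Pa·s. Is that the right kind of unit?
No

kinematic viscosity has SI base units: m^2 / s
Pa·s does NOT reduce to m^2 / s; a valid unit for kinematic viscosity would be e.g. m²/s.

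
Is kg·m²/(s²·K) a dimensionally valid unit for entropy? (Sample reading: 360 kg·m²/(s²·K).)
Yes

entropy has SI base units: kg * m^2 / (s^2 * K)
kg·m²/(s²·K) reduces to the same SI base units, so it is a valid unit for entropy.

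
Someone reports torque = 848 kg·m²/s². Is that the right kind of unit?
Yes

torque has SI base units: kg * m^2 / s^2
kg·m²/s² reduces to the same SI base units, so it is a valid unit for torque.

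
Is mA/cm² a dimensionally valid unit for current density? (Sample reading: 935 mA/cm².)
Yes

current density has SI base units: A / m^2
mA/cm² reduces to the same SI base units, so it is a valid unit for current density.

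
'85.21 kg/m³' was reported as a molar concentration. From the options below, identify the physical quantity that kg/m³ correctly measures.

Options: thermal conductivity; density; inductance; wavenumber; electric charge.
density

molar concentration should have units dimensionally equivalent to mol / m^3 (e.g. mol/m³).
The given unit 'kg/m³' reduces to kg / m^3. Of the listed options, that is the dimensionality of density.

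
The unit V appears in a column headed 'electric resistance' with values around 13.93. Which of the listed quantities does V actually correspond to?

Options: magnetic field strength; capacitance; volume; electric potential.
electric potential

electric resistance should have units dimensionally equivalent to kg * m^2 / (A^2 * s^3) (e.g. Ω).
The given unit 'V' reduces to kg * m^2 / (A * s^3). Of the listed options, that is the dimensionality of electric potential.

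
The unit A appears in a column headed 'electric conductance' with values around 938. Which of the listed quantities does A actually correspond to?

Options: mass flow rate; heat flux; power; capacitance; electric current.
electric current

electric conductance should have units dimensionally equivalent to A^2 * s^3 / (kg * m^2) (e.g. S).
The given unit 'A' reduces to A. Of the listed options, that is the dimensionality of electric current.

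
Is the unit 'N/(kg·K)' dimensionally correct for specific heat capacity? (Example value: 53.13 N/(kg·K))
No

specific heat capacity has SI base units: m^2 / (s^2 * K)
N/(kg·K) does NOT reduce to m^2 / (s^2 * K); a valid unit for specific heat capacity would be e.g. J/(kg·K).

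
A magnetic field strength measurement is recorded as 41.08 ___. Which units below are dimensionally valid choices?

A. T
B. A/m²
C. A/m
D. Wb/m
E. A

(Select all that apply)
C

magnetic field strength has SI base units: A / m

Checking each option against A / m:
  A. T: ✗ does not match
  B. A/m²: ✗ does not match
  C. A/m: ✓ matches
  D. Wb/m: ✗ does not match
  E. A: ✗ does not match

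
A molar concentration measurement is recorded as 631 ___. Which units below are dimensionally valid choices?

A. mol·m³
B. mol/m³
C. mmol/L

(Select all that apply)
B, C

molar concentration has SI base units: mol / m^3

Checking each option against mol / m^3:
  A. mol·m³: ✗ does not match
  B. mol/m³: ✓ matches
  C. mmol/L: ✓ matches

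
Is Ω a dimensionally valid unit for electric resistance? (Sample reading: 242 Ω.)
Yes

electric resistance has SI base units: kg * m^2 / (A^2 * s^3)
Ω reduces to the same SI base units, so it is a valid unit for electric resistance.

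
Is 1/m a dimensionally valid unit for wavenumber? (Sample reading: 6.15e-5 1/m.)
Yes

wavenumber has SI base units: 1 / m
1/m reduces to the same SI base units, so it is a valid unit for wavenumber.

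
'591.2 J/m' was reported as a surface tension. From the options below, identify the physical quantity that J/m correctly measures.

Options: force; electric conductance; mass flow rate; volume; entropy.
force

surface tension should have units dimensionally equivalent to kg / s^2 (e.g. N/m).
The given unit 'J/m' reduces to kg * m / s^2. Of the listed options, that is the dimensionality of force.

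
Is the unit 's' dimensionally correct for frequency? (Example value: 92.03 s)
No

frequency has SI base units: 1 / s
s does NOT reduce to 1 / s; a valid unit for frequency would be e.g. Hz.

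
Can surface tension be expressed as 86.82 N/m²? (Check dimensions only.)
No

surface tension has SI base units: kg / s^2
N/m² does NOT reduce to kg / s^2; a valid unit for surface tension would be e.g. N/m.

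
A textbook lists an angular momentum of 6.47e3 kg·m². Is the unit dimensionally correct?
No

angular momentum has SI base units: kg * m^2 / s
kg·m² does NOT reduce to kg * m^2 / s; a valid unit for angular momentum would be e.g. kg·m²/s.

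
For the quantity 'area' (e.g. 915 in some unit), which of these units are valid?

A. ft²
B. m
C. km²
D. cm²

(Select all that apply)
A, C, D

area has SI base units: m^2

Checking each option against m^2:
  A. ft²: ✓ matches
  B. m: ✗ does not match
  C. km²: ✓ matches
  D. cm²: ✓ matches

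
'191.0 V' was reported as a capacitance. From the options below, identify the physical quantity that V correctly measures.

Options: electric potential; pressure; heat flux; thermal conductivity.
electric potential

capacitance should have units dimensionally equivalent to A^2 * s^4 / (kg * m^2) (e.g. F).
The given unit 'V' reduces to kg * m^2 / (A * s^3). Of the listed options, that is the dimensionality of electric potential.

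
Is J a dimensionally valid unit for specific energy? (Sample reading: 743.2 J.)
No

specific energy has SI base units: m^2 / s^2
J does NOT reduce to m^2 / s^2; a valid unit for specific energy would be e.g. J/kg.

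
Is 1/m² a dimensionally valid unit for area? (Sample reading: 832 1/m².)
No

area has SI base units: m^2
1/m² does NOT reduce to m^2; a valid unit for area would be e.g. m².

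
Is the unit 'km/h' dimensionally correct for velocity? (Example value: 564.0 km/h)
Yes

velocity has SI base units: m / s
km/h reduces to the same SI base units, so it is a valid unit for velocity.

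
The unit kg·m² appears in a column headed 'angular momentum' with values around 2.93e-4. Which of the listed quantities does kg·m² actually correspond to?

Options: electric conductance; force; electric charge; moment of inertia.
moment of inertia

angular momentum should have units dimensionally equivalent to kg * m^2 / s (e.g. kg·m²/s).
The given unit 'kg·m²' reduces to kg * m^2. Of the listed options, that is the dimensionality of moment of inertia.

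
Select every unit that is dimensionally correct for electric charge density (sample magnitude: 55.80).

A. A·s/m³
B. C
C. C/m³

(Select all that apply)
A, C

electric charge density has SI base units: A * s / m^3

Checking each option against A * s / m^3:
  A. A·s/m³: ✓ matches
  B. C: ✗ does not match
  C. C/m³: ✓ matches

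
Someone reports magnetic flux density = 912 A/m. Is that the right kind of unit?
No

magnetic flux density has SI base units: kg / (A * s^2)
A/m does NOT reduce to kg / (A * s^2); a valid unit for magnetic flux density would be e.g. T.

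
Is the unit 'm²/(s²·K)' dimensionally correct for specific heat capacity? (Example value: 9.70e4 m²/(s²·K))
Yes

specific heat capacity has SI base units: m^2 / (s^2 * K)
m²/(s²·K) reduces to the same SI base units, so it is a valid unit for specific heat capacity.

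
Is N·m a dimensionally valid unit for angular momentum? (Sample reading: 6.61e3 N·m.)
No

angular momentum has SI base units: kg * m^2 / s
N·m does NOT reduce to kg * m^2 / s; a valid unit for angular momentum would be e.g. kg·m²/s.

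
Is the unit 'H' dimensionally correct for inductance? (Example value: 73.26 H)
Yes

inductance has SI base units: kg * m^2 / (A^2 * s^2)
H reduces to the same SI base units, so it is a valid unit for inductance.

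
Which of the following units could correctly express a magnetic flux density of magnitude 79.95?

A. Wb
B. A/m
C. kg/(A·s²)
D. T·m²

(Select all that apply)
C

magnetic flux density has SI base units: kg / (A * s^2)

Checking each option against kg / (A * s^2):
  A. Wb: ✗ does not match
  B. A/m: ✗ does not match
  C. kg/(A·s²): ✓ matches
  D. T·m²: ✗ does not match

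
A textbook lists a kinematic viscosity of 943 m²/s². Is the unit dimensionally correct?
No

kinematic viscosity has SI base units: m^2 / s
m²/s² does NOT reduce to m^2 / s; a valid unit for kinematic viscosity would be e.g. m²/s.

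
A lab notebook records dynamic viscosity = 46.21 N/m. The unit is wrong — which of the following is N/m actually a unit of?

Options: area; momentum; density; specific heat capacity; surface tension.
surface tension

dynamic viscosity should have units dimensionally equivalent to kg / (m * s) (e.g. Pa·s).
The given unit 'N/m' reduces to kg / s^2. Of the listed options, that is the dimensionality of surface tension.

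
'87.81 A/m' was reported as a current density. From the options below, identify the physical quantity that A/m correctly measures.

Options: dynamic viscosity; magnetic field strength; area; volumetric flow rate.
magnetic field strength

current density should have units dimensionally equivalent to A / m^2 (e.g. A/m²).
The given unit 'A/m' reduces to A / m. Of the listed options, that is the dimensionality of magnetic field strength.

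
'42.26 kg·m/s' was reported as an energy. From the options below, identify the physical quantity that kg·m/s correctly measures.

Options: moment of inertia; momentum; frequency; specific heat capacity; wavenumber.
momentum

energy should have units dimensionally equivalent to kg * m^2 / s^2 (e.g. J).
The given unit 'kg·m/s' reduces to kg * m / s. Of the listed options, that is the dimensionality of momentum.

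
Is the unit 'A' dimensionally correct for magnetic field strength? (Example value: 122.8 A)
No

magnetic field strength has SI base units: A / m
A does NOT reduce to A / m; a valid unit for magnetic field strength would be e.g. A/m.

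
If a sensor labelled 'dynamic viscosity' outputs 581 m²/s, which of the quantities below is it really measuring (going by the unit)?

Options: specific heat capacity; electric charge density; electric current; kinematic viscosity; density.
kinematic viscosity

dynamic viscosity should have units dimensionally equivalent to kg / (m * s) (e.g. Pa·s).
The given unit 'm²/s' reduces to m^2 / s. Of the listed options, that is the dimensionality of kinematic viscosity.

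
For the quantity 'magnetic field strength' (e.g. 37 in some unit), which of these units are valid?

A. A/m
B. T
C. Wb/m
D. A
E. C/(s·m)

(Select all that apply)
A, E

magnetic field strength has SI base units: A / m

Checking each option against A / m:
  A. A/m: ✓ matches
  B. T: ✗ does not match
  C. Wb/m: ✗ does not match
  D. A: ✗ does not match
  E. C/(s·m): ✓ matches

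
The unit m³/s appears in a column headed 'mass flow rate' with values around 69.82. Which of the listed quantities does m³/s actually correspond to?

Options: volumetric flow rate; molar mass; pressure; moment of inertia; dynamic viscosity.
volumetric flow rate

mass flow rate should have units dimensionally equivalent to kg / s (e.g. kg/s).
The given unit 'm³/s' reduces to m^3 / s. Of the listed options, that is the dimensionality of volumetric flow rate.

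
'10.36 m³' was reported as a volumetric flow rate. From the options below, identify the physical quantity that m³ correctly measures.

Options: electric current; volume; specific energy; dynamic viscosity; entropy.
volume

volumetric flow rate should have units dimensionally equivalent to m^3 / s (e.g. m³/s).
The given unit 'm³' reduces to m^3. Of the listed options, that is the dimensionality of volume.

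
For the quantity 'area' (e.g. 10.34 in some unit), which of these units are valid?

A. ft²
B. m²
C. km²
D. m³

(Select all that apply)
A, B, C

area has SI base units: m^2

Checking each option against m^2:
  A. ft²: ✓ matches
  B. m²: ✓ matches
  C. km²: ✓ matches
  D. m³: ✗ does not match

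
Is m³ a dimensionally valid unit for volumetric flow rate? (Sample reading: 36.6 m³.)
No

volumetric flow rate has SI base units: m^3 / s
m³ does NOT reduce to m^3 / s; a valid unit for volumetric flow rate would be e.g. m³/s.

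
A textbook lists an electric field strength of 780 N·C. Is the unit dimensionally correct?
No

electric field strength has SI base units: kg * m / (A * s^3)
N·C does NOT reduce to kg * m / (A * s^3); a valid unit for electric field strength would be e.g. V/m.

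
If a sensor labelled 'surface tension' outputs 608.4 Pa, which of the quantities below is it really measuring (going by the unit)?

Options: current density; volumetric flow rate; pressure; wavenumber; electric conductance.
pressure

surface tension should have units dimensionally equivalent to kg / s^2 (e.g. N/m).
The given unit 'Pa' reduces to kg / (m * s^2). Of the listed options, that is the dimensionality of pressure.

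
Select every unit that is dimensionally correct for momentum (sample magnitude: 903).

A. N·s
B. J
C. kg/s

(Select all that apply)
A

momentum has SI base units: kg * m / s

Checking each option against kg * m / s:
  A. N·s: ✓ matches
  B. J: ✗ does not match
  C. kg/s: ✗ does not match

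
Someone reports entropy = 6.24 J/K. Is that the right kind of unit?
Yes

entropy has SI base units: kg * m^2 / (s^2 * K)
J/K reduces to the same SI base units, so it is a valid unit for entropy.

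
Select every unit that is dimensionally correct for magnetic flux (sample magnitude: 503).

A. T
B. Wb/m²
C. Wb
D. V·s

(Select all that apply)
C, D

magnetic flux has SI base units: kg * m^2 / (A * s^2)

Checking each option against kg * m^2 / (A * s^2):
  A. T: ✗ does not match
  B. Wb/m²: ✗ does not match
  C. Wb: ✓ matches
  D. V·s: ✓ matches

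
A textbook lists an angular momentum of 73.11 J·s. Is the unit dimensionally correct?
Yes

angular momentum has SI base units: kg * m^2 / s
J·s reduces to the same SI base units, so it is a valid unit for angular momentum.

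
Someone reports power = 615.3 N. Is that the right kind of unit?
No

power has SI base units: kg * m^2 / s^3
N does NOT reduce to kg * m^2 / s^3; a valid unit for power would be e.g. W.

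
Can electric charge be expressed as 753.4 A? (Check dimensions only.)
No

electric charge has SI base units: A * s
A does NOT reduce to A * s; a valid unit for electric charge would be e.g. C.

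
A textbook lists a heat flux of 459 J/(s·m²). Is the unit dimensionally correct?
Yes

heat flux has SI base units: kg / s^3
J/(s·m²) reduces to the same SI base units, so it is a valid unit for heat flux.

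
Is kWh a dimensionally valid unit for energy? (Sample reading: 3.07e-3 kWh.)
Yes

energy has SI base units: kg * m^2 / s^2
kWh reduces to the same SI base units, so it is a valid unit for energy.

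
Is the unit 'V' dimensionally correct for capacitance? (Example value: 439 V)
No

capacitance has SI base units: A^2 * s^4 / (kg * m^2)
V does NOT reduce to A^2 * s^4 / (kg * m^2); a valid unit for capacitance would be e.g. F.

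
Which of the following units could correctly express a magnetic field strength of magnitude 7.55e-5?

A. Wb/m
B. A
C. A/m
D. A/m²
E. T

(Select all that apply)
C

magnetic field strength has SI base units: A / m

Checking each option against A / m:
  A. Wb/m: ✗ does not match
  B. A: ✗ does not match
  C. A/m: ✓ matches
  D. A/m²: ✗ does not match
  E. T: ✗ does not match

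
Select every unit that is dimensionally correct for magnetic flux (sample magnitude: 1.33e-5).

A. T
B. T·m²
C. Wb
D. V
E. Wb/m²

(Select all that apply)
B, C

magnetic flux has SI base units: kg * m^2 / (A * s^2)

Checking each option against kg * m^2 / (A * s^2):
  A. T: ✗ does not match
  B. T·m²: ✓ matches
  C. Wb: ✓ matches
  D. V: ✗ does not match
  E. Wb/m²: ✗ does not match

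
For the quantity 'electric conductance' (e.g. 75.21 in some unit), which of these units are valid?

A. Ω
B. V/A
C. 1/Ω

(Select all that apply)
C

electric conductance has SI base units: A^2 * s^3 / (kg * m^2)

Checking each option against A^2 * s^3 / (kg * m^2):
  A. Ω: ✗ does not match
  B. V/A: ✗ does not match
  C. 1/Ω: ✓ matches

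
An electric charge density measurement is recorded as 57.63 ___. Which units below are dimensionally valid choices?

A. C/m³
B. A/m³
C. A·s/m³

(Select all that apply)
A, C

electric charge density has SI base units: A * s / m^3

Checking each option against A * s / m^3:
  A. C/m³: ✓ matches
  B. A/m³: ✗ does not match
  C. A·s/m³: ✓ matches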